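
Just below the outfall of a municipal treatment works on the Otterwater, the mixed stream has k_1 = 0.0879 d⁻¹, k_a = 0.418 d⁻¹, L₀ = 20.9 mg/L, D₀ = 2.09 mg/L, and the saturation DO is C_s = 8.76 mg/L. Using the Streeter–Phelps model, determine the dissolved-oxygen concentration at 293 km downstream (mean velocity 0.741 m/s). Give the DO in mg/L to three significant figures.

DO ≈ 5.55 mg/L

Travel time t = x/v = 293 km / (0.741 m/s) = 293000 m / 0.741 m/s = 395400 s = 4.577 d.
k_1 L₀/(k_a−k_1) = 0.0879×20.9/(0.418−0.0879) = 1.837/0.3301 = 5.565 mg/L.
e^(−k_1 t) = e^(−0.0879×4.577) = 0.6688; e^(−k_a t) = e^(−0.418×4.577) = 0.1476.
D = 5.565 × (0.6688 − 0.1476) + 2.09 × 0.1476 = 2.900 + 0.3086 = 3.209 mg/L.
DO = C_s − D = 8.76 − 3.209 = 5.551 mg/L.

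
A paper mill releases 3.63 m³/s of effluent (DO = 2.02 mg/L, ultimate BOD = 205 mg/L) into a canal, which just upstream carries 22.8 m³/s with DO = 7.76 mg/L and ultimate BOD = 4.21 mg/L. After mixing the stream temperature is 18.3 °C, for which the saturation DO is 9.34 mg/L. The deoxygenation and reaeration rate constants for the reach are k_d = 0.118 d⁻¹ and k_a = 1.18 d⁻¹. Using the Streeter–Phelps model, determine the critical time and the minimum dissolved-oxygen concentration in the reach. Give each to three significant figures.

Mixed DO = (22.8×7.76 + 3.63×2.02)/(22.8+3.63) = 184.3/26.43 = 6.972 mg/L.
Mixed L₀ = (22.8×4.21 + 3.63×205)/(26.43) = 840.1/26.43 = 31.79 mg/L.
Initial deficit D₀ = C_s − DO₀ = 9.34 − 6.972 = 2.368 mg/L.
t_c = (1/1.062) ln[(1.18/0.118)(1 − 2.368×1.062/(0.118×31.79))] = 0.9416 × ln(3.294) = 1.123 d.
D_c = (0.118/1.18) × 31.79 × e^(−0.118×1.123) = 0.1000 × 31.79 × 0.8759 = 2.784 mg/L.
Minimum DO = 9.34 − 2.784 = 6.556 mg/L.

t_c ≈ 1.12 d; minimum DO ≈ 6.56 mg/L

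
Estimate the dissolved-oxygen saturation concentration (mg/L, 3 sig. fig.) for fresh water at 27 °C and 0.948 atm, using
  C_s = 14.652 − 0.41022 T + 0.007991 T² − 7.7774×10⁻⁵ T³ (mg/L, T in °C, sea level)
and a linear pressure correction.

At sea level: C_s = 14.652 − 0.41022×27 + 0.007991×27² − 7.7774×10⁻⁵×27³ = 7.871 mg/L.
Pressure correction: C_s' = 7.871 × 0.948 = 7.461 mg/L.

C_s ≈ 7.46 mg/L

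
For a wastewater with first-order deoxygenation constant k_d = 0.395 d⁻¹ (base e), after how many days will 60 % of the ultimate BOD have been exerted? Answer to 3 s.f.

y/L₀ = 1 − e^(−k_d t) = 0.60 ⇒ e^(−k_d t) = 0.400
t = −ln(0.400) / 0.395 = 0.9163 / 0.395 = 2.320 d.

t ≈ 2.32 d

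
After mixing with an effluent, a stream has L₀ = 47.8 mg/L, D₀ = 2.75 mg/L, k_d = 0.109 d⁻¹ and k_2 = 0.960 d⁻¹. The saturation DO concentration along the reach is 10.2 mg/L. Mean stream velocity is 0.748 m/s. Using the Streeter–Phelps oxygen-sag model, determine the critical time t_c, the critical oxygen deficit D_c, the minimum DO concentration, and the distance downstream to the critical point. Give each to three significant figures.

t_c ≈ 1.86 d; D_c ≈ 4.43 mg/L; min DO ≈ 5.77 mg/L; x_c ≈ 120 km

At the critical point dD/dt = 0, so k_d L₀ e^(−k_d t) = k_2 D. Substituting D(t) from the Streeter–Phelps equation and solving for t gives
t_c = ln[(k_2/k_d)(1 − D₀(k_2−k_d)/(k_d L₀))] / (k_2−k_d).
Here k_2−k_d = 0.8510 d⁻¹ and 1 − D₀(k_2−k_d)/(k_d L₀) = 1 − 2.75×0.8510/(0.109×47.8) = 0.5508, so
t_c = ln(8.807 × 0.5508) / 0.8510 = 1.579 / 0.8510 = 1.856 d.
L(t_c) = L₀ e^(−k_d t_c) = 47.8 × 0.8169 = 39.05 mg/L, and at the critical point k_2 D_c = k_d L, so D_c = (0.109/0.960) × 39.05 = 4.433 mg/L.
Minimum DO = C_s − D_c = 10.2 − 4.433 = 5.767 mg/L.
x_c = v t_c = 0.748 m/s × 1.856 d × 86400 s/d = 119900 m ≈ 120 km.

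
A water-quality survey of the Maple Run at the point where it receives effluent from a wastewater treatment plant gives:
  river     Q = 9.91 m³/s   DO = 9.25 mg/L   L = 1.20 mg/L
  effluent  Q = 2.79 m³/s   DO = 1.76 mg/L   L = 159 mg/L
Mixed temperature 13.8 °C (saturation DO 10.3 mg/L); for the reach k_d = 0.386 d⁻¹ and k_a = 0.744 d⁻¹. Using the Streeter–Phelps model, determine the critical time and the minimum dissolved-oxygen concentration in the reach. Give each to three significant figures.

t_c ≈ 1.63 d; minimum DO ≈ 0.386 mg/L

Mixed DO = (9.91×9.25 + 2.79×1.76)/(9.91+2.79) = 96.58/12.70 = 7.605 mg/L.
Mixed L₀ = (9.91×1.20 + 2.79×159)/(12.70) = 455.5/12.70 = 35.87 mg/L.
Initial deficit D₀ = C_s − DO₀ = 10.3 − 7.605 = 2.695 mg/L.
t_c = (1/0.3580) ln[(0.744/0.386)(1 − 2.695×0.3580/(0.386×35.87))] = 2.793 × ln(1.793) = 1.631 d.
D_c = (0.386/0.744) × 35.87 × e^(−0.386×1.631) = 0.5188 × 35.87 × 0.5328 = 9.914 mg/L.
Minimum DO = 10.3 − 9.914 = 0.3858 mg/L.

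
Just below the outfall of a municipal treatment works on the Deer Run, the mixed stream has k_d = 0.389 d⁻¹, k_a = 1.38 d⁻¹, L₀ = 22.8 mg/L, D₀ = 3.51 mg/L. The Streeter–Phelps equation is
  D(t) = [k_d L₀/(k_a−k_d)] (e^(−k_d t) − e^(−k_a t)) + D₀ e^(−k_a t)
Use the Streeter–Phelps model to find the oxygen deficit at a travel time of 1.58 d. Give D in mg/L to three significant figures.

D ≈ 4.23 mg/L

k_d L₀/(k_a−k_d) = 0.389×22.8/(1.38−0.389) = 8.869/0.9910 = 8.950 mg/L.
e^(−k_d t) = e^(−0.389×1.580) = 0.5408; e^(−k_a t) = e^(−1.38×1.580) = 0.1130.
D = 8.950 × (0.5408 − 0.1130) + 3.51 × 0.1130 = 3.829 + 0.3966 = 4.226 mg/L.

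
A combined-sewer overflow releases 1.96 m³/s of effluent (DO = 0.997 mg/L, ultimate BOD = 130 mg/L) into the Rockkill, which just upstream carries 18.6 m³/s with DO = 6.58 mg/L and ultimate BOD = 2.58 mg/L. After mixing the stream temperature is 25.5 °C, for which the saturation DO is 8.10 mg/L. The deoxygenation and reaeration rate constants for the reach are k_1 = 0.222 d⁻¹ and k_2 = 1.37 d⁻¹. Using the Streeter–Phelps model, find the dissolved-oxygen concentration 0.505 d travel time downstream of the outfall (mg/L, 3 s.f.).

DO ≈ 5.95 mg/L

Mixed DO = (18.6×6.58 + 1.96×0.997)/(18.6+1.96) = 124.3/20.56 = 6.048 mg/L.
Mixed L₀ = (18.6×2.58 + 1.96×130)/(20.56) = 302.8/20.56 = 14.73 mg/L.
Initial deficit D₀ = C_s − DO₀ = 8.10 − 6.048 = 2.052 mg/L.
D(0.505) = [0.222×14.73/(1.37−0.222)](e^(−0.222×0.505) − e^(−1.37×0.505)) + 2.052 e^(−1.37×0.505)
= 2.848 × (0.8939 − 0.5006) + 2.052 × 0.5006 = 2.148 mg/L.
DO = 8.10 − 2.148 = 5.952 mg/L.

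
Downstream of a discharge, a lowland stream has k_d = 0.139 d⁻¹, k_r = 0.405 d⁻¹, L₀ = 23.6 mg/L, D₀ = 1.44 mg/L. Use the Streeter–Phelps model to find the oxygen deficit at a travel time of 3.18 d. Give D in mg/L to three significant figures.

D ≈ 4.92 mg/L

k_d L₀/(k_r−k_d) = 0.139×23.6/(0.405−0.139) = 3.280/0.2660 = 12.33 mg/L.
e^(−k_d t) = e^(−0.139×3.180) = 0.6427; e^(−k_r t) = e^(−0.405×3.180) = 0.2758.
D = 12.33 × (0.6427 − 0.2758) + 1.44 × 0.2758 = 4.525 + 0.3972 = 4.922 mg/L.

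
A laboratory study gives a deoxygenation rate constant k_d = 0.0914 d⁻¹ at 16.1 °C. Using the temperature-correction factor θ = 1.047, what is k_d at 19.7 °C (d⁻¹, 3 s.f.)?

k_d ≈ 0.108 d⁻¹

k_d(T₂) = k_d(T₁) · θ^(T₂−T₁) = 0.0914 × 1.047^(19.7−16.1)
= 0.0914 × 1.047^3.60 = 0.0914 × 1.180 = 0.1078 d⁻¹.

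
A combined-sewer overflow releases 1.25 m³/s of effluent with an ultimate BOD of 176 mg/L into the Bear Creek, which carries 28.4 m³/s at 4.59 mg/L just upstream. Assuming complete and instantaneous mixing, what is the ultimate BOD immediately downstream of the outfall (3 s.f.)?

11.8 mg/L

Flow-weighted mixing: C = (Q_r C_r + Q_w C_w)/(Q_r + Q_w)
= (28.4×4.59 + 1.25×176)/(28.4 + 1.25) = 350.4/29.65 = 11.82 mg/L.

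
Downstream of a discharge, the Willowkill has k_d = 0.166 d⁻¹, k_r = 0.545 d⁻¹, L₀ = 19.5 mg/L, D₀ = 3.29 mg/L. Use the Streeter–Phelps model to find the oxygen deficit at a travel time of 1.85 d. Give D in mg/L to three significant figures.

k_d L₀/(k_r−k_d) = 0.166×19.5/(0.545−0.166) = 3.237/0.3790 = 8.541 mg/L.
e^(−k_d t) = e^(−0.166×1.850) = 0.7356; e^(−k_r t) = e^(−0.545×1.850) = 0.3649.
D = 8.541 × (0.7356 − 0.3649) + 3.29 × 0.3649 = 3.166 + 1.200 = 4.367 mg/L.

D ≈ 4.37 mg/L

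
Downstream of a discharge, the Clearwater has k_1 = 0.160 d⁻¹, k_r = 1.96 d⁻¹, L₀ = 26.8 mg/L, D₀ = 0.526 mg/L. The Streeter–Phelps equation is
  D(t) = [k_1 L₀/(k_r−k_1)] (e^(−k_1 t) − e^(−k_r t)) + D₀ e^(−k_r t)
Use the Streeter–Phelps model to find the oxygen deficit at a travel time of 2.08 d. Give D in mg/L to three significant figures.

k_1 L₀/(k_r−k_1) = 0.160×26.8/(1.96−0.160) = 4.288/1.800 = 2.382 mg/L.
e^(−k_1 t) = e^(−0.160×2.080) = 0.7169; e^(−k_r t) = e^(−1.96×2.080) = 0.01696.
D = 2.382 × (0.7169 − 0.01696) + 0.526 × 0.01696 = 1.667 + 0.008922 = 1.676 mg/L.

D ≈ 1.68 mg/L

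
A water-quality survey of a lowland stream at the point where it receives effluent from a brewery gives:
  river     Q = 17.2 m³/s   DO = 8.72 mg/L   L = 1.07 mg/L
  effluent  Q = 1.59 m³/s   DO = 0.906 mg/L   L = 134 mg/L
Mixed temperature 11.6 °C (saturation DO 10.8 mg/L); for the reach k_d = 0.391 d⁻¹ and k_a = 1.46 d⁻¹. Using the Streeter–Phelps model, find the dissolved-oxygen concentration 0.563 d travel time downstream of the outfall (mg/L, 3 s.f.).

DO ≈ 7.96 mg/L

Mixed DO = (17.2×8.72 + 1.59×0.906)/(17.2+1.59) = 151.4/18.79 = 8.059 mg/L.
Mixed L₀ = (17.2×1.07 + 1.59×134)/(18.79) = 231.5/18.79 = 12.32 mg/L.
Initial deficit D₀ = C_s − DO₀ = 10.8 − 8.059 = 2.741 mg/L.
D(0.563) = [0.391×12.32/(1.46−0.391)](e^(−0.391×0.563) − e^(−1.46×0.563)) + 2.741 e^(−1.46×0.563)
= 4.506 × (0.8024 − 0.4396) + 2.741 × 0.4396 = 2.840 mg/L.
DO = 10.8 − 2.840 = 7.960 mg/L.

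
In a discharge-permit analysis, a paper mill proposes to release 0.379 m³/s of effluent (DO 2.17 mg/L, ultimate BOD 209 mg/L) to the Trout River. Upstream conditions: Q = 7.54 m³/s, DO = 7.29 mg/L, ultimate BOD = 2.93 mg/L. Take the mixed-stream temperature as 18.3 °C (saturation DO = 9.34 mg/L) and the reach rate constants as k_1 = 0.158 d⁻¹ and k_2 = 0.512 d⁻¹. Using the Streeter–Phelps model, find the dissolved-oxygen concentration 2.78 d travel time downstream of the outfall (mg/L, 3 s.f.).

DO ≈ 6.48 mg/L

Mixed DO = (7.54×7.29 + 0.379×2.17)/(7.54+0.379) = 55.79/7.919 = 7.045 mg/L.
Mixed L₀ = (7.54×2.93 + 0.379×209)/(7.919) = 101.3/7.919 = 12.79 mg/L.
Initial deficit D₀ = C_s − DO₀ = 9.34 − 7.045 = 2.295 mg/L.
D(2.78) = [0.158×12.79/(0.512−0.158)](e^(−0.158×2.78) − e^(−0.512×2.78)) + 2.295 e^(−0.512×2.78)
= 5.710 × (0.6445 − 0.2409) + 2.295 × 0.2409 = 2.857 mg/L.
DO = 9.34 − 2.857 = 6.483 mg/L.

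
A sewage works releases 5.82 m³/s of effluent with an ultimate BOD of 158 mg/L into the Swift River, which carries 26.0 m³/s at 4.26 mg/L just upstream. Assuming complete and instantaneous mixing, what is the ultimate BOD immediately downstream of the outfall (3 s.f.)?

Flow-weighted mixing: C = (Q_r C_r + Q_w C_w)/(Q_r + Q_w)
= (26.0×4.26 + 5.82×158)/(26.0 + 5.82) = 1030/31.82 = 32.38 mg/L.

32.4 mg/L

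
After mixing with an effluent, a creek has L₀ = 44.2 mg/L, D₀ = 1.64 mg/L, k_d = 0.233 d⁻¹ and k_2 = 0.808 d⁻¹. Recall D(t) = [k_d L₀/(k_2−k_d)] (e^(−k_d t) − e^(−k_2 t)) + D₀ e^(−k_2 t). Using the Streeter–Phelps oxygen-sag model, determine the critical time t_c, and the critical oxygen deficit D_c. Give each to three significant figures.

t_c = [1/(k_2−k_d)] ln[(k_2/k_d)(1 − D₀(k_2−k_d)/(k_d L₀))]
= [1/(0.808−0.233)] ln[(0.808/0.233)(1 − 1.64×0.5750/(0.233×44.2))]
= (1/0.5750) ln[3.468 × 0.9084] = 1.739 × ln(3.150) = 1.739 × 1.147 = 1.996 d.
L(t_c) = L₀ e^(−k_d t_c) = 44.2 × 0.6281 = 27.76 mg/L, and at the critical point k_2 D_c = k_d L, so D_c = (0.233/0.808) × 27.76 = 8.006 mg/L.

t_c ≈ 2.00 d; D_c ≈ 8.01 mg/L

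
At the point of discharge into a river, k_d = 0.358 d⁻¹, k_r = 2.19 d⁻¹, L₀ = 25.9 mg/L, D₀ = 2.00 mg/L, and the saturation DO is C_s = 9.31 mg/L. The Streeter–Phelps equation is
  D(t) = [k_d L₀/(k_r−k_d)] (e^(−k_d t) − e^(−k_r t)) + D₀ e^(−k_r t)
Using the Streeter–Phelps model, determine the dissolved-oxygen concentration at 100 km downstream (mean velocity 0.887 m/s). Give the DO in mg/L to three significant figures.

Travel time t = x/v = 100 km / (0.887 m/s) = 100000 m / 0.887 m/s = 112700 s = 1.305 d.
k_d L₀/(k_r−k_d) = 0.358×25.9/(2.19−0.358) = 9.272/1.832 = 5.061 mg/L.
e^(−k_d t) = e^(−0.358×1.305) = 0.6268; e^(−k_r t) = e^(−2.19×1.305) = 0.05740.
D = 5.061 × (0.6268 − 0.05740) + 2.00 × 0.05740 = 2.882 + 0.1148 = 2.997 mg/L.
DO = C_s − D = 9.31 − 2.997 = 6.313 mg/L.

DO ≈ 6.31 mg/L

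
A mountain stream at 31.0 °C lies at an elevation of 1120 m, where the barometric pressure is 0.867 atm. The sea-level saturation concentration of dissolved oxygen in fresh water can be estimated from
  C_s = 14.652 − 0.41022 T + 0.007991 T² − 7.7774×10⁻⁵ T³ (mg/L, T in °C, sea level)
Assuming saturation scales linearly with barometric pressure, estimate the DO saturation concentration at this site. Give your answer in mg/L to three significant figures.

C_s ≈ 6.33 mg/L

At sea level: C_s = 14.652 − 0.41022×31.0 + 0.007991×31.0² − 7.7774×10⁻⁵×31.0³ = 7.298 mg/L.
Pressure correction: C_s' = 7.298 × 0.867 = 6.327 mg/L.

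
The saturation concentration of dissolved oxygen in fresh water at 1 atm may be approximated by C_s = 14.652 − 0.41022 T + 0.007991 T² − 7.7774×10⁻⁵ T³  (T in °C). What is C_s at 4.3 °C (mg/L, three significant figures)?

C_s = 14.652 − 0.41022×4.3 + 0.007991×4.3² − 7.7774×10⁻⁵×4.3³ = 13.03 mg/L.

C_s ≈ 13.0 mg/L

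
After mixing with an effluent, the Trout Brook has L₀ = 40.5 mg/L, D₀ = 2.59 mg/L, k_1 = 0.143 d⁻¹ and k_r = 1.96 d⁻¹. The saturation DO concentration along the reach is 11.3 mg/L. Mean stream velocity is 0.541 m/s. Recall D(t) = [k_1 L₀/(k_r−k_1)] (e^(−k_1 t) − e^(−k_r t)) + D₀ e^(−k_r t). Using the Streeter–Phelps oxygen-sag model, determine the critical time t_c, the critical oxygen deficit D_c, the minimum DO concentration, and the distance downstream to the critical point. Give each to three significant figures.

t_c ≈ 0.519 d; D_c ≈ 2.74 mg/L; min DO ≈ 8.56 mg/L; x_c ≈ 24.3 km

t_c = [1/(k_r−k_1)] ln[(k_r/k_1)(1 − D₀(k_r−k_1)/(k_1 L₀))]
= [1/(1.96−0.143)] ln[(1.96/0.143)(1 − 2.59×1.817/(0.143×40.5))]
= (1/1.817) ln[13.71 × 0.1874] = 0.5504 × ln(2.569) = 0.5504 × 0.9435 = 0.5192 d.
L(t_c) = L₀ e^(−k_1 t_c) = 40.5 × 0.9284 = 37.60 mg/L, and at the critical point k_r D_c = k_1 L, so D_c = (0.143/1.96) × 37.60 = 2.743 mg/L.
Minimum DO = C_s − D_c = 11.3 − 2.743 = 8.557 mg/L.
x_c = v t_c = 0.541 m/s × 0.5192 d × 86400 s/d = 24270 m ≈ 24.3 km.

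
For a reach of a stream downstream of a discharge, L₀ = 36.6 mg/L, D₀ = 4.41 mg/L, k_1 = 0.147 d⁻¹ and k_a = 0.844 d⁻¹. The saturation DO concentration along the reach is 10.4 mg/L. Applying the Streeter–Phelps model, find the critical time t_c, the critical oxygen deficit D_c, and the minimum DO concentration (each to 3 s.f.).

t_c ≈ 1.29 d; D_c ≈ 5.27 mg/L; min DO ≈ 5.13 mg/L

t_c = [1/(k_a−k_1)] ln[(k_a/k_1)(1 − D₀(k_a−k_1)/(k_1 L₀))]
= [1/(0.844−0.147)] ln[(0.844/0.147)(1 − 4.41×0.6970/(0.147×36.6))]
= (1/0.6970) ln[5.741 × 0.4287] = 1.435 × ln(2.461) = 1.435 × 0.9007 = 1.292 d.
D_c = (k_1/k_a) L₀ e^(−k_1 t_c) = (0.147/0.844) × 36.6 × e^(−0.147×1.292) = 0.1742 × 36.6 × 0.8270 = 5.272 mg/L.
Minimum DO = C_s − D_c = 10.4 − 5.272 = 5.128 mg/L.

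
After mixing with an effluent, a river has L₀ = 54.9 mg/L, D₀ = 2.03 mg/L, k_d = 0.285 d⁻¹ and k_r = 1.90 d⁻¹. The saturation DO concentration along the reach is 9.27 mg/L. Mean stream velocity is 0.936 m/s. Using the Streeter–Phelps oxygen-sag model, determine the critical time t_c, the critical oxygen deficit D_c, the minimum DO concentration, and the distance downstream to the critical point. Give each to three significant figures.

At the critical point dD/dt = 0, so k_d L₀ e^(−k_d t) = k_r D. Substituting D(t) from the Streeter–Phelps equation and solving for t gives
t_c = ln[(k_r/k_d)(1 − D₀(k_r−k_d)/(k_d L₀))] / (k_r−k_d).
Here k_r−k_d = 1.615 d⁻¹ and 1 − D₀(k_r−k_d)/(k_d L₀) = 1 − 2.03×1.615/(0.285×54.9) = 0.7905, so
t_c = ln(6.667 × 0.7905) / 1.615 = 1.662 / 1.615 = 1.029 d.
L(t_c) = L₀ e^(−k_d t_c) = 54.9 × 0.7458 = 40.94 mg/L, and at the critical point k_r D_c = k_d L, so D_c = (0.285/1.90) × 40.94 = 6.142 mg/L.
Minimum DO = C_s − D_c = 9.27 − 6.142 = 3.128 mg/L.
x_c = v t_c = 0.936 m/s × 1.029 d × 86400 s/d = 83220 m ≈ 83.2 km.

t_c ≈ 1.03 d; D_c ≈ 6.14 mg/L; min DO ≈ 3.13 mg/L; x_c ≈ 83.2 km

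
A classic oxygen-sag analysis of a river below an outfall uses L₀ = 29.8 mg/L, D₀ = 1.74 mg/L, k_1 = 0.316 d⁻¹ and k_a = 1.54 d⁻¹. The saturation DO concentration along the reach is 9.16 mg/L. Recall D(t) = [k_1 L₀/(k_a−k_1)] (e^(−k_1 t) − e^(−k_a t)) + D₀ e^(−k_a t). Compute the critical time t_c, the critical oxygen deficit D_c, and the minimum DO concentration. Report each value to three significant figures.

t_c = [1/(k_a−k_1)] ln[(k_a/k_1)(1 − D₀(k_a−k_1)/(k_1 L₀))]
= [1/(1.54−0.316)] ln[(1.54/0.316)(1 − 1.74×1.224/(0.316×29.8))]
= (1/1.224) ln[4.873 × 0.7738] = 0.8170 × ln(3.771) = 0.8170 × 1.327 = 1.084 d.
D_c = (k_1/k_a) L₀ e^(−k_1 t_c) = (0.316/1.54) × 29.8 × e^(−0.316×1.084) = 0.2052 × 29.8 × 0.7099 = 4.341 mg/L.
Minimum DO = C_s − D_c = 9.16 − 4.341 = 4.819 mg/L.

t_c ≈ 1.08 d; D_c ≈ 4.34 mg/L; min DO ≈ 4.82 mg/L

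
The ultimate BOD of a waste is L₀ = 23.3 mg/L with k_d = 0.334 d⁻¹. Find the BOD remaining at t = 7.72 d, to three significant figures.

L ≈ 1.77 mg/L

L_t = L₀ e^(−k_d t) = 23.3 × e^(−0.334×7.72) = 23.3 × 0.07589 = 1.768 mg/L.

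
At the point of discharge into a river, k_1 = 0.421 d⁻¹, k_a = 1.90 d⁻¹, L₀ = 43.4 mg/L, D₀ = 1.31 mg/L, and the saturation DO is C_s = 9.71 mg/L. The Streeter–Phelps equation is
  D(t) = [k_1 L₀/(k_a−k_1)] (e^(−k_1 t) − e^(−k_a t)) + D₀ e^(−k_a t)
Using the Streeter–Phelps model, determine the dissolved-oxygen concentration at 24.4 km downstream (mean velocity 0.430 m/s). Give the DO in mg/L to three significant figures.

DO ≈ 3.51 mg/L

Travel time t = x/v = 24.4 km / (0.430 m/s) = 24400 m / 0.430 m/s = 56740 s = 0.6568 d.
k_1 L₀/(k_a−k_1) = 0.421×43.4/(1.90−0.421) = 18.27/1.479 = 12.35 mg/L.
e^(−k_1 t) = e^(−0.421×0.6568) = 0.7584; e^(−k_a t) = e^(−1.90×0.6568) = 0.2871.
D = 12.35 × (0.7584 − 0.2871) + 1.31 × 0.2871 = 5.823 + 0.3761 = 6.199 mg/L.
DO = C_s − D = 9.71 − 6.199 = 3.511 mg/L.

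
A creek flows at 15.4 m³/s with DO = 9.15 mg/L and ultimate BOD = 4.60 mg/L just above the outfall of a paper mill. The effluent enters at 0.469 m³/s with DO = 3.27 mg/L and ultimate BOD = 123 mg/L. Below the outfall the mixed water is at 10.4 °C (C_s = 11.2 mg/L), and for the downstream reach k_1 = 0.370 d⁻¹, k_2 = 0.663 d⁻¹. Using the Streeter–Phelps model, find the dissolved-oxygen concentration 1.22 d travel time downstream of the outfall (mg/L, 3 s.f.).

Mixed DO = (15.4×9.15 + 0.469×3.27)/(15.4+0.469) = 142.4/15.87 = 8.976 mg/L.
Mixed L₀ = (15.4×4.60 + 0.469×123)/(15.87) = 128.5/15.87 = 8.099 mg/L.
Initial deficit D₀ = C_s − DO₀ = 11.2 − 8.976 = 2.224 mg/L.
D(1.22) = [0.370×8.099/(0.663−0.370)](e^(−0.370×1.22) − e^(−0.663×1.22)) + 2.224 e^(−0.663×1.22)
= 10.23 × (0.6367 − 0.4454) + 2.224 × 0.4454 = 2.948 mg/L.
DO = 11.2 − 2.948 = 8.252 mg/L.

DO ≈ 8.25 mg/L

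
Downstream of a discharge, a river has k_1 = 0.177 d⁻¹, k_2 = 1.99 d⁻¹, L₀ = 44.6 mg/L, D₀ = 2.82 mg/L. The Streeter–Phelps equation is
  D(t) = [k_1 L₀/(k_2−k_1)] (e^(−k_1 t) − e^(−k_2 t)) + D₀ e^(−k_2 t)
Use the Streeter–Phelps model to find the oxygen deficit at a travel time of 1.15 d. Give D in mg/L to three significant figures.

k_1 L₀/(k_2−k_1) = 0.177×44.6/(1.99−0.177) = 7.894/1.813 = 4.354 mg/L.
e^(−k_1 t) = e^(−0.177×1.150) = 0.8158; e^(−k_2 t) = e^(−1.99×1.150) = 0.1014.
D = 4.354 × (0.8158 − 0.1014) + 2.82 × 0.1014 = 3.111 + 0.2860 = 3.397 mg/L.

D ≈ 3.40 mg/L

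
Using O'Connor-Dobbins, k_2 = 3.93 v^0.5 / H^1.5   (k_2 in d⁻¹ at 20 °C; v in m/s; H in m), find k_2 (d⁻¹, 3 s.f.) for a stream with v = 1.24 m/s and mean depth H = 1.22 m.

k_2 = 3.93 × 1.24^0.5 / 1.22^1.5 = 3.93 × 1.114 / 1.348 = 3.248 d⁻¹.

k_2 ≈ 3.25 d⁻¹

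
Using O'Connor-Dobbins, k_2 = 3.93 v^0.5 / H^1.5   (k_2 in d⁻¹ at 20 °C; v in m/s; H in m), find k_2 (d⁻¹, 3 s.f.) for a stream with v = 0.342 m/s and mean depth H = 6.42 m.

k_2 = 3.93 × 0.342^0.5 / 6.42^1.5 = 3.93 × 0.5848 / 16.27 = 0.1413 d⁻¹.

k_2 ≈ 0.141 d⁻¹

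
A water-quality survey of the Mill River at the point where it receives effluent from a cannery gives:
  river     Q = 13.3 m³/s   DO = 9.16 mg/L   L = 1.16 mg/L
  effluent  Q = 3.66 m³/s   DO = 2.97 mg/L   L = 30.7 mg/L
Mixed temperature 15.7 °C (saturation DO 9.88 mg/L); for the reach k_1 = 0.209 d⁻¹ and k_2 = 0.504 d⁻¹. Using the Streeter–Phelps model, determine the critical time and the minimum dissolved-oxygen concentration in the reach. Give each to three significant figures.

t_c ≈ 1.34 d; minimum DO ≈ 7.52 mg/L

Mixed DO = (13.3×9.16 + 3.66×2.97)/(13.3+3.66) = 132.7/16.96 = 7.824 mg/L.
Mixed L₀ = (13.3×1.16 + 3.66×30.7)/(16.96) = 127.8/16.96 = 7.535 mg/L.
Initial deficit D₀ = C_s − DO₀ = 9.88 − 7.824 = 2.056 mg/L.
t_c = (1/0.2950) ln[(0.504/0.209)(1 − 2.056×0.2950/(0.209×7.535))] = 3.390 × ln(1.483) = 1.335 d.
D_c = (0.209/0.504) × 7.535 × e^(−0.209×1.335) = 0.4147 × 7.535 × 0.7565 = 2.364 mg/L.
Minimum DO = 9.88 − 2.364 = 7.516 mg/L.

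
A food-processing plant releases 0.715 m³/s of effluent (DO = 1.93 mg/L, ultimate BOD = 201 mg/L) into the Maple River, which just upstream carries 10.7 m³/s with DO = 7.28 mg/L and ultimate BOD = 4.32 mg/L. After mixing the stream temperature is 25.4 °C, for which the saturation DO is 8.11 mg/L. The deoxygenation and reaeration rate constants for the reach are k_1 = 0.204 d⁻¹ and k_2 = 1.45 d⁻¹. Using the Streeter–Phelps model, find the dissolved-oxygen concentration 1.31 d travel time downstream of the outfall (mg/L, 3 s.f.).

DO ≈ 6.26 mg/L

Mixed DO = (10.7×7.28 + 0.715×1.93)/(10.7+0.715) = 79.28/11.41 = 6.945 mg/L.
Mixed L₀ = (10.7×4.32 + 0.715×201)/(11.41) = 189.9/11.41 = 16.64 mg/L.
Initial deficit D₀ = C_s − DO₀ = 8.11 − 6.945 = 1.165 mg/L.
D(1.31) = [0.204×16.64/(1.45−0.204)](e^(−0.204×1.31) − e^(−1.45×1.31)) + 1.165 e^(−1.45×1.31)
= 2.724 × (0.7655 − 0.1496) + 1.165 × 0.1496 = 1.852 mg/L.
DO = 8.11 − 1.852 = 6.258 mg/L.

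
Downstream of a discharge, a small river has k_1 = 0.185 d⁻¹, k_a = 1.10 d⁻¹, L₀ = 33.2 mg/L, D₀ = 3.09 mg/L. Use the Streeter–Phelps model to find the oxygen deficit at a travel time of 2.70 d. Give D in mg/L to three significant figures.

D ≈ 3.89 mg/L

k_1 L₀/(k_a−k_1) = 0.185×33.2/(1.10−0.185) = 6.142/0.9150 = 6.713 mg/L.
e^(−k_1 t) = e^(−0.185×2.700) = 0.6068; e^(−k_a t) = e^(−1.10×2.700) = 0.05130.
D = 6.713 × (0.6068 − 0.05130) + 3.09 × 0.05130 = 3.729 + 0.1585 = 3.888 mg/L.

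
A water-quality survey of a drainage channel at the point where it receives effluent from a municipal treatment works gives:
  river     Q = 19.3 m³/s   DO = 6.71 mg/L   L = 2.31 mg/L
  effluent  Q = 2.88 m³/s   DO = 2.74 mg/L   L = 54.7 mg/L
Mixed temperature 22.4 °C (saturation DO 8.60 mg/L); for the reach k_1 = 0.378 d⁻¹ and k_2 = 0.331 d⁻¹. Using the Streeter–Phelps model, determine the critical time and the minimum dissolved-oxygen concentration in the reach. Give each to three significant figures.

Mixed DO = (19.3×6.71 + 2.88×2.74)/(19.3+2.88) = 137.4/22.18 = 6.195 mg/L.
Mixed L₀ = (19.3×2.31 + 2.88×54.7)/(22.18) = 202.1/22.18 = 9.113 mg/L.
Initial deficit D₀ = C_s − DO₀ = 8.60 − 6.195 = 2.405 mg/L.
t_c = (1/-0.04700) ln[(0.331/0.378)(1 − 2.405×-0.04700/(0.378×9.113))] = -21.28 × ln(0.9044) = 2.138 d.
D_c = (0.378/0.331) × 9.113 × e^(−0.378×2.138) = 1.142 × 9.113 × 0.4457 = 4.638 mg/L.
Minimum DO = 8.60 − 4.638 = 3.962 mg/L.

t_c ≈ 2.14 d; minimum DO ≈ 3.96 mg/L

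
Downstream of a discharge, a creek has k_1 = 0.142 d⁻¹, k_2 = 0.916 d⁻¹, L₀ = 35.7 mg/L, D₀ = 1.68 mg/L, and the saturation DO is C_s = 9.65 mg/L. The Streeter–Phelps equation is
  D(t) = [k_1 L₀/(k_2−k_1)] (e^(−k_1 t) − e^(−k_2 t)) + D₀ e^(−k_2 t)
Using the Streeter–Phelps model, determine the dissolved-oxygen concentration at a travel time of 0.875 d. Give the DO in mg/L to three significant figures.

k_1 L₀/(k_2−k_1) = 0.142×35.7/(0.916−0.142) = 5.069/0.7740 = 6.550 mg/L.
e^(−k_1 t) = e^(−0.142×0.8750) = 0.8832; e^(−k_2 t) = e^(−0.916×0.8750) = 0.4487.
D = 6.550 × (0.8832 − 0.4487) + 1.68 × 0.4487 = 2.846 + 0.7537 = 3.600 mg/L.
DO = C_s − D = 9.65 − 3.600 = 6.050 mg/L.

DO ≈ 6.05 mg/L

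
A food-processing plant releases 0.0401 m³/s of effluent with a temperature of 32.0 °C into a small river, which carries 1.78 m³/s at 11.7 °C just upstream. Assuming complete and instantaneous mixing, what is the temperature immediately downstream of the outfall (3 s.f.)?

Flow-weighted mixing: C = (Q_r C_r + Q_w C_w)/(Q_r + Q_w)
= (1.78×11.7 + 0.0401×32.0)/(1.78 + 0.0401) = 22.11/1.820 = 12.15 °C.

12.1 °C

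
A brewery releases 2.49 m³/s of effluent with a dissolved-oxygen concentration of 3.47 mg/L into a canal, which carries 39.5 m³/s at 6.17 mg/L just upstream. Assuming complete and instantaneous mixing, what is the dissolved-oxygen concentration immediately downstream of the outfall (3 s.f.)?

6.01 mg/L

Flow-weighted mixing: C = (Q_r C_r + Q_w C_w)/(Q_r + Q_w)
= (39.5×6.17 + 2.49×3.47)/(39.5 + 2.49) = 252.4/41.99 = 6.010 mg/L.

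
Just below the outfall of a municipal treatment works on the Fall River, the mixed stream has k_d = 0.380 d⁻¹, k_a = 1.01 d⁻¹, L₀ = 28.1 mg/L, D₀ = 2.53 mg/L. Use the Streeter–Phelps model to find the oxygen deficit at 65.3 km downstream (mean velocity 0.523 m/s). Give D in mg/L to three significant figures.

Travel time t = x/v = 65.3 km / (0.523 m/s) = 65300 m / 0.523 m/s = 124900 s = 1.445 d.
k_d L₀/(k_a−k_d) = 0.380×28.1/(1.01−0.380) = 10.68/0.6300 = 16.95 mg/L.
e^(−k_d t) = e^(−0.380×1.445) = 0.5774; e^(−k_a t) = e^(−1.01×1.445) = 0.2323.
D = 16.95 × (0.5774 − 0.2323) + 2.53 × 0.2323 = 5.849 + 0.5878 = 6.437 mg/L.

D ≈ 6.44 mg/L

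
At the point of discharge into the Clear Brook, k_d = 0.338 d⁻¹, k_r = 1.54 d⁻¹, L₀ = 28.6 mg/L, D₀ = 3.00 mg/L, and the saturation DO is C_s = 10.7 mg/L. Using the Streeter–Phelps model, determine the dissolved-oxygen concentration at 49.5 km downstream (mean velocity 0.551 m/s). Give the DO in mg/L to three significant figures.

Travel time t = x/v = 49.5 km / (0.551 m/s) = 49500 m / 0.551 m/s = 89840 s = 1.040 d.
k_d L₀/(k_r−k_d) = 0.338×28.6/(1.54−0.338) = 9.667/1.202 = 8.042 mg/L.
e^(−k_d t) = e^(−0.338×1.040) = 0.7037; e^(−k_r t) = e^(−1.54×1.040) = 0.2016.
D = 8.042 × (0.7037 − 0.2016) + 3.00 × 0.2016 = 4.037 + 0.6049 = 4.642 mg/L.
DO = C_s − D = 10.7 − 4.642 = 6.058 mg/L.

DO ≈ 6.06 mg/L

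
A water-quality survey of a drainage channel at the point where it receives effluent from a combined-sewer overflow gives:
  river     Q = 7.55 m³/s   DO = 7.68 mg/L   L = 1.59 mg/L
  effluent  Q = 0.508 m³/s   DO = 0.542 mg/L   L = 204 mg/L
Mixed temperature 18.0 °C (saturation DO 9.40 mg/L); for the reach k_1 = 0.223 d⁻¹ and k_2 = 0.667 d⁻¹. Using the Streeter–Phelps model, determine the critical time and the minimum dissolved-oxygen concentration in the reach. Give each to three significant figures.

t_c ≈ 1.66 d; minimum DO ≈ 6.09 mg/L

Mixed DO = (7.55×7.68 + 0.508×0.542)/(7.55+0.508) = 58.26/8.058 = 7.230 mg/L.
Mixed L₀ = (7.55×1.59 + 0.508×204)/(8.058) = 115.6/8.058 = 14.35 mg/L.
Initial deficit D₀ = C_s − DO₀ = 9.40 − 7.230 = 2.170 mg/L.
t_c = (1/0.4440) ln[(0.667/0.223)(1 − 2.170×0.4440/(0.223×14.35))] = 2.252 × ln(2.091) = 1.661 d.
D_c = (0.223/0.667) × 14.35 × e^(−0.223×1.661) = 0.3343 × 14.35 × 0.6905 = 3.313 mg/L.
Minimum DO = 9.40 − 3.313 = 6.087 mg/L.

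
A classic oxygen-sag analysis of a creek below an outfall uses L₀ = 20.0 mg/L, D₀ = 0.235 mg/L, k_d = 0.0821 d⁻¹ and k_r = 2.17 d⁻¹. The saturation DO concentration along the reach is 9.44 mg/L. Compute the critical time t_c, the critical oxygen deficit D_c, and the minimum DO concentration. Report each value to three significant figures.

At the critical point dD/dt = 0, so k_d L₀ e^(−k_d t) = k_r D. Substituting D(t) from the Streeter–Phelps equation and solving for t gives
t_c = ln[(k_r/k_d)(1 − D₀(k_r−k_d)/(k_d L₀))] / (k_r−k_d).
Here k_r−k_d = 2.088 d⁻¹ and 1 − D₀(k_r−k_d)/(k_d L₀) = 1 − 0.235×2.088/(0.0821×20.0) = 0.7012, so
t_c = ln(26.43 × 0.7012) / 2.088 = 2.920 / 2.088 = 1.398 d.
L(t_c) = L₀ e^(−k_d t_c) = 20.0 × 0.8915 = 17.83 mg/L, and at the critical point k_r D_c = k_d L, so D_c = (0.0821/2.17) × 17.83 = 0.6746 mg/L.
Minimum DO = C_s − D_c = 9.44 − 0.6746 = 8.765 mg/L.

t_c ≈ 1.40 d; D_c ≈ 0.675 mg/L; min DO ≈ 8.77 mg/L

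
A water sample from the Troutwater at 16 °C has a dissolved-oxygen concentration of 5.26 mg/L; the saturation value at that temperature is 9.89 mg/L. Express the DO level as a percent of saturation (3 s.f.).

53.2 % saturation

% saturation = C/C_s × 100 = 5.26/9.89 × 100 = 53.2 %.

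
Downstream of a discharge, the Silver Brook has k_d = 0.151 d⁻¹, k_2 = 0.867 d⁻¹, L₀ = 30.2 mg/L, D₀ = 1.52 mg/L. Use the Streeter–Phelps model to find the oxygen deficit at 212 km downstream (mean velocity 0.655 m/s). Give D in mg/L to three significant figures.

Travel time t = x/v = 212 km / (0.655 m/s) = 212000 m / 0.655 m/s = 323700 s = 3.746 d.
k_d L₀/(k_2−k_d) = 0.151×30.2/(0.867−0.151) = 4.560/0.7160 = 6.369 mg/L.
e^(−k_d t) = e^(−0.151×3.746) = 0.5680; e^(−k_2 t) = e^(−0.867×3.746) = 0.03886.
D = 6.369 × (0.5680 − 0.03886) + 1.52 × 0.03886 = 3.370 + 0.05906 = 3.429 mg/L.

D ≈ 3.43 mg/L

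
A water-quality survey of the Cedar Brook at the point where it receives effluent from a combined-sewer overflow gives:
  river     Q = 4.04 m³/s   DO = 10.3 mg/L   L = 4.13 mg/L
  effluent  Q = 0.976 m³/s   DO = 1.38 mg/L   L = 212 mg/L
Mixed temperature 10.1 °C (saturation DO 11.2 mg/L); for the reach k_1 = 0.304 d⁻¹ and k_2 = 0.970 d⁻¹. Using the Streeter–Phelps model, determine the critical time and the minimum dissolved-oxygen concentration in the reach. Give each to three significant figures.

Mixed DO = (4.04×10.3 + 0.976×1.38)/(4.04+0.976) = 42.96/5.016 = 8.564 mg/L.
Mixed L₀ = (4.04×4.13 + 0.976×212)/(5.016) = 223.6/5.016 = 44.58 mg/L.
Initial deficit D₀ = C_s − DO₀ = 11.2 − 8.564 = 2.636 mg/L.
t_c = (1/0.6660) ln[(0.970/0.304)(1 − 2.636×0.6660/(0.304×44.58))] = 1.502 × ln(2.777) = 1.534 d.
D_c = (0.304/0.970) × 44.58 × e^(−0.304×1.534) = 0.3134 × 44.58 × 0.6273 = 8.764 mg/L.
Minimum DO = 11.2 − 8.764 = 2.436 mg/L.

t_c ≈ 1.53 d; minimum DO ≈ 2.44 mg/L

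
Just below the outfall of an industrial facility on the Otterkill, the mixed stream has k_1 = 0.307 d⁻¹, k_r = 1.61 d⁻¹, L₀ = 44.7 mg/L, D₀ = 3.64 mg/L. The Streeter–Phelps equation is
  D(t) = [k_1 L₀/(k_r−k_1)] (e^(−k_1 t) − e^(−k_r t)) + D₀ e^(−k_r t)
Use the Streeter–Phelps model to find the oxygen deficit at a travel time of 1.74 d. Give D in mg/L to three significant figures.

D ≈ 5.75 mg/L

k_1 L₀/(k_r−k_1) = 0.307×44.7/(1.61−0.307) = 13.72/1.303 = 10.53 mg/L.
e^(−k_1 t) = e^(−0.307×1.740) = 0.5861; e^(−k_r t) = e^(−1.61×1.740) = 0.06072.
D = 10.53 × (0.5861 − 0.06072) + 3.64 × 0.06072 = 5.534 + 0.2210 = 5.755 mg/L.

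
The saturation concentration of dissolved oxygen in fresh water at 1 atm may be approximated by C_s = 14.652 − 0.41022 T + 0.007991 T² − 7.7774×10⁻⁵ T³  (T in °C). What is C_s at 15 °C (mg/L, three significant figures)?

C_s = 14.652 − 0.41022×15 + 0.007991×15² − 7.7774×10⁻⁵×15³ = 10.03 mg/L.

C_s ≈ 10.0 mg/L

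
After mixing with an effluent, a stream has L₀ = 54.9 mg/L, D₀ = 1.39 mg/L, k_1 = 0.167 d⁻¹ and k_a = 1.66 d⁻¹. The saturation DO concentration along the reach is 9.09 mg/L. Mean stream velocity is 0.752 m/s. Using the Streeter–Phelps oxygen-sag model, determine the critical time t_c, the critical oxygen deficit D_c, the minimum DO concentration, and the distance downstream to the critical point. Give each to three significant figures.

t_c ≈ 1.37 d; D_c ≈ 4.40 mg/L; min DO ≈ 4.69 mg/L; x_c ≈ 88.8 km

At the critical point dD/dt = 0, so k_1 L₀ e^(−k_1 t) = k_a D. Substituting D(t) from the Streeter–Phelps equation and solving for t gives
t_c = ln[(k_a/k_1)(1 − D₀(k_a−k_1)/(k_1 L₀))] / (k_a−k_1).
Here k_a−k_1 = 1.493 d⁻¹ and 1 − D₀(k_a−k_1)/(k_1 L₀) = 1 − 1.39×1.493/(0.167×54.9) = 0.7736, so
t_c = ln(9.940 × 0.7736) / 1.493 = 2.040 / 1.493 = 1.366 d.
L(t_c) = L₀ e^(−k_1 t_c) = 54.9 × 0.7960 = 43.70 mg/L, and at the critical point k_a D_c = k_1 L, so D_c = (0.167/1.66) × 43.70 = 4.396 mg/L.
Minimum DO = C_s − D_c = 9.09 − 4.396 = 4.694 mg/L.
x_c = v t_c = 0.752 m/s × 1.366 d × 86400 s/d = 88770 m ≈ 88.8 km.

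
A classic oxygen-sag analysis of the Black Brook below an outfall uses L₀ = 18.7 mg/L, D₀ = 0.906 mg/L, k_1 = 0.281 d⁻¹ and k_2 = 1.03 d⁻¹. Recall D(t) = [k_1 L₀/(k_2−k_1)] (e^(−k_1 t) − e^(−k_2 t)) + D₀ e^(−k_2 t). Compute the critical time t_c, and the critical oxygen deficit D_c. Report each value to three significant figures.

t_c ≈ 1.55 d; D_c ≈ 3.30 mg/L

t_c = [1/(k_2−k_1)] ln[(k_2/k_1)(1 − D₀(k_2−k_1)/(k_1 L₀))]
= [1/(1.03−0.281)] ln[(1.03/0.281)(1 − 0.906×0.7490/(0.281×18.7))]
= (1/0.7490) ln[3.665 × 0.8709] = 1.335 × ln(3.192) = 1.335 × 1.161 = 1.550 d.
L(t_c) = L₀ e^(−k_1 t_c) = 18.7 × 0.6470 = 12.10 mg/L, and at the critical point k_2 D_c = k_1 L, so D_c = (0.281/1.03) × 12.10 = 3.301 mg/L.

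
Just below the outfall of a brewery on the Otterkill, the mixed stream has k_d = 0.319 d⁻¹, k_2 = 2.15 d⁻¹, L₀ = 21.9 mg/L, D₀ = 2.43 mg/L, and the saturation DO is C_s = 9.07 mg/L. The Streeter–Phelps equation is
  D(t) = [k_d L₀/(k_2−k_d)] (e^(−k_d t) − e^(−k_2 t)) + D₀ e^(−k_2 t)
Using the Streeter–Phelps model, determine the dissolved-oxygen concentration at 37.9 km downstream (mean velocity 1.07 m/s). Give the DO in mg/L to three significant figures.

Travel time t = x/v = 37.9 km / (1.07 m/s) = 37900 m / 1.07 m/s = 35420 s = 0.4100 d.
k_d L₀/(k_2−k_d) = 0.319×21.9/(2.15−0.319) = 6.986/1.831 = 3.815 mg/L.
e^(−k_d t) = e^(−0.319×0.4100) = 0.8774; e^(−k_2 t) = e^(−2.15×0.4100) = 0.4142.
D = 3.815 × (0.8774 − 0.4142) + 2.43 × 0.4142 = 1.767 + 1.006 = 2.774 mg/L.
DO = C_s − D = 9.07 − 2.774 = 6.296 mg/L.

DO ≈ 6.30 mg/L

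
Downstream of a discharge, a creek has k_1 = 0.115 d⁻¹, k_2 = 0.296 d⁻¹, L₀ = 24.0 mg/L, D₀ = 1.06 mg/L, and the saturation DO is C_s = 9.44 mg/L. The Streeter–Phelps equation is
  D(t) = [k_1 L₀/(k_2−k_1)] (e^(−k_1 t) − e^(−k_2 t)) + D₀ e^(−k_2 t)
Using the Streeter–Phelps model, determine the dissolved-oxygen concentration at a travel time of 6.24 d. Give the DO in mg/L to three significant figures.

k_1 L₀/(k_2−k_1) = 0.115×24.0/(0.296−0.115) = 2.760/0.1810 = 15.25 mg/L.
e^(−k_1 t) = e^(−0.115×6.240) = 0.4879; e^(−k_2 t) = e^(−0.296×6.240) = 0.1577.
D = 15.25 × (0.4879 − 0.1577) + 1.06 × 0.1577 = 5.035 + 0.1672 = 5.203 mg/L.
DO = C_s − D = 9.44 − 5.203 = 4.237 mg/L.

DO ≈ 4.24 mg/L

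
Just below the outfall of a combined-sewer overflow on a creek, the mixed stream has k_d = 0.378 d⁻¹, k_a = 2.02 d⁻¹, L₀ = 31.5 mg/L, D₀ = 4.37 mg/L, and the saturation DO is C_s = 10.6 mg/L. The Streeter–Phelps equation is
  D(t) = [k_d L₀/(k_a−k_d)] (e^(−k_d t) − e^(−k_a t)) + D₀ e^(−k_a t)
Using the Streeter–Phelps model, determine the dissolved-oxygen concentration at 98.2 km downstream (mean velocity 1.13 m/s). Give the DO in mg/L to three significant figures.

Travel time t = x/v = 98.2 km / (1.13 m/s) = 98200 m / 1.13 m/s = 86900 s = 1.006 d.
k_d L₀/(k_a−k_d) = 0.378×31.5/(2.02−0.378) = 11.91/1.642 = 7.252 mg/L.
e^(−k_d t) = e^(−0.378×1.006) = 0.6837; e^(−k_a t) = e^(−2.02×1.006) = 0.1311.
D = 7.252 × (0.6837 − 0.1311) + 4.37 × 0.1311 = 4.007 + 0.5729 = 4.580 mg/L.
DO = C_s − D = 10.6 − 4.580 = 6.020 mg/L.

DO ≈ 6.02 mg/L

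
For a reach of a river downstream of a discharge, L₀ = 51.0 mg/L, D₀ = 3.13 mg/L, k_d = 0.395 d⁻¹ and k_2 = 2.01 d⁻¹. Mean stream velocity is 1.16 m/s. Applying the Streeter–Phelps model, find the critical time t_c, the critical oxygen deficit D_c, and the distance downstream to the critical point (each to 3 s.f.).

t_c = [1/(k_2−k_d)] ln[(k_2/k_d)(1 − D₀(k_2−k_d)/(k_d L₀))]
= [1/(2.01−0.395)] ln[(2.01/0.395)(1 − 3.13×1.615/(0.395×51.0))]
= (1/1.615) ln[5.089 × 0.7491] = 0.6192 × ln(3.812) = 0.6192 × 1.338 = 0.8285 d.
L(t_c) = L₀ e^(−k_d t_c) = 51.0 × 0.7209 = 36.77 mg/L, and at the critical point k_2 D_c = k_d L, so D_c = (0.395/2.01) × 36.77 = 7.225 mg/L.
x_c = v t_c = 1.16 m/s × 0.8285 d × 86400 s/d = 83040 m ≈ 83.0 km.

t_c ≈ 0.829 d; D_c ≈ 7.23 mg/L; x_c ≈ 83.0 km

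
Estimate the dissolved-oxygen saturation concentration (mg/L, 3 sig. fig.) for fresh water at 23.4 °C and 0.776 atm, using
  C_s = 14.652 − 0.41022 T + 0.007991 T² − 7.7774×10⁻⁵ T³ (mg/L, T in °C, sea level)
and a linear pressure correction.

At sea level: C_s = 14.652 − 0.41022×23.4 + 0.007991×23.4² − 7.7774×10⁻⁵×23.4³ = 8.432 mg/L.
Pressure correction: C_s' = 8.432 × 0.776 = 6.543 mg/L.

C_s ≈ 6.54 mg/L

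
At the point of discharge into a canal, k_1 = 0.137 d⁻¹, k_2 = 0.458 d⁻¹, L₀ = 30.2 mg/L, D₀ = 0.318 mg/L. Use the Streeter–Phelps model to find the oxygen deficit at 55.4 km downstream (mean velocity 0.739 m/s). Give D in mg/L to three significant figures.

Travel time t = x/v = 55.4 km / (0.739 m/s) = 55400 m / 0.739 m/s = 74970 s = 0.8677 d.
k_1 L₀/(k_2−k_1) = 0.137×30.2/(0.458−0.137) = 4.137/0.3210 = 12.89 mg/L.
e^(−k_1 t) = e^(−0.137×0.8677) = 0.8879; e^(−k_2 t) = e^(−0.458×0.8677) = 0.6721.
D = 12.89 × (0.8879 − 0.6721) + 0.318 × 0.6721 = 2.782 + 0.2137 = 2.996 mg/L.

D ≈ 3.00 mg/L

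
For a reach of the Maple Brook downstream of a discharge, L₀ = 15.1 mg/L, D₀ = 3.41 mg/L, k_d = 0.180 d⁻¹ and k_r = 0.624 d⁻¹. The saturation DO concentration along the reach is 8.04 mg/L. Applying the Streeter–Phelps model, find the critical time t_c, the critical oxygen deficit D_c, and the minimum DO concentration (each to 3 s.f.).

t_c ≈ 0.966 d; D_c ≈ 3.66 mg/L; min DO ≈ 4.38 mg/L

t_c = [1/(k_r−k_d)] ln[(k_r/k_d)(1 − D₀(k_r−k_d)/(k_d L₀))]
= [1/(0.624−0.180)] ln[(0.624/0.180)(1 − 3.41×0.4440/(0.180×15.1))]
= (1/0.4440) ln[3.467 × 0.4430] = 2.252 × ln(1.536) = 2.252 × 0.4289 = 0.9660 d.
L(t_c) = L₀ e^(−k_d t_c) = 15.1 × 0.8404 = 12.69 mg/L, and at the critical point k_r D_c = k_d L, so D_c = (0.180/0.624) × 12.69 = 3.661 mg/L.
Minimum DO = C_s − D_c = 8.04 − 3.661 = 4.379 mg/L.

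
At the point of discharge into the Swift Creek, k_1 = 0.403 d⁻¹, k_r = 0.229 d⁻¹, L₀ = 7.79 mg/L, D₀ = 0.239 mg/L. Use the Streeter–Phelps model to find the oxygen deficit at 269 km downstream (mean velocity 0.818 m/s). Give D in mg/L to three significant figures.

D ≈ 3.76 mg/L

Travel time t = x/v = 269 km / (0.818 m/s) = 269000 m / 0.818 m/s = 328900 s = 3.806 d.
k_1 L₀/(k_r−k_1) = 0.403×7.79/(0.229−0.403) = 3.139/-0.1740 = -18.04 mg/L.
e^(−k_1 t) = e^(−0.403×3.806) = 0.2157; e^(−k_r t) = e^(−0.229×3.806) = 0.4183.
D = -18.04 × (0.2157 − 0.4183) + 0.239 × 0.4183 = 3.655 + 0.09997 = 3.755 mg/L.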